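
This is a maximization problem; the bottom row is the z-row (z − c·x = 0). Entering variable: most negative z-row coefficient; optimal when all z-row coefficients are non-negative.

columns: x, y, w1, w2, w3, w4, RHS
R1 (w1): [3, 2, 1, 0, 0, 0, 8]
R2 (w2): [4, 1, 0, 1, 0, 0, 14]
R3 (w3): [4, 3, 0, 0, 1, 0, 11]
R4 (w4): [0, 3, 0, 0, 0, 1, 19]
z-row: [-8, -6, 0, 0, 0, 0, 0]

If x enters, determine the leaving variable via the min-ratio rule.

w1

Column x entries and ratios — w1: 8/3 = 8/3; w2: 14/4 = 7/2; w3: 11/4 = 11/4; w4: 0 ≤ 0, skip.
Smallest ratio is 8/3 in the row of w1, so w1 leaves.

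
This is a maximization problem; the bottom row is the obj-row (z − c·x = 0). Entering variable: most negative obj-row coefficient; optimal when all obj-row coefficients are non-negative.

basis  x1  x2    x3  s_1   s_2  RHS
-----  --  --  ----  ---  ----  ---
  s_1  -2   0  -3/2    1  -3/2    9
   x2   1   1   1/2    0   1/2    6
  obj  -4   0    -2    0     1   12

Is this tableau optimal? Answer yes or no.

The obj-row has a negative entry -4 in column x1, so it is not optimal.

no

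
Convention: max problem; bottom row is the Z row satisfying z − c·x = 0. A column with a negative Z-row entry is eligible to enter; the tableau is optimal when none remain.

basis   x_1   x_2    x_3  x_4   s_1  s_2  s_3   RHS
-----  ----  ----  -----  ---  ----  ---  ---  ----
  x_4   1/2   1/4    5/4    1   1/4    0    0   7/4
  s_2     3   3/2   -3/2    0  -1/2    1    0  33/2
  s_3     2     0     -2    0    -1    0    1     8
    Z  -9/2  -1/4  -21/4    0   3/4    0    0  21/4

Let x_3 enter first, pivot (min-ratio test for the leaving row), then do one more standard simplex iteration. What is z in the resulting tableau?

Ratio test on column x_3 — row 1: (7/4)/(5/4) = 7/5; row 2: entry -3/2 ≤ 0; row 3: entry -2 ≤ 0. Minimum is 7/5 at row 1 (x_4 leaves); pivot element 5/4.
Pivot on row 1; the Z-row RHS becomes 21/4 − (-21/4)·(7/5) = 63/5.
Next entering variable (most negative Z-row entry -12/5): x_1.
Ratio test on column x_1 — row 1: (7/5)/(2/5) = 7/2; row 2: (93/5)/(18/5) = 31/6; row 3: (54/5)/(14/5) = 27/7. Minimum is 7/2 at row 1 (x_3 leaves); pivot element 2/5.
After the second pivot the Z-row RHS is 63/5 − (-12/5)·(7/2) = 21.

21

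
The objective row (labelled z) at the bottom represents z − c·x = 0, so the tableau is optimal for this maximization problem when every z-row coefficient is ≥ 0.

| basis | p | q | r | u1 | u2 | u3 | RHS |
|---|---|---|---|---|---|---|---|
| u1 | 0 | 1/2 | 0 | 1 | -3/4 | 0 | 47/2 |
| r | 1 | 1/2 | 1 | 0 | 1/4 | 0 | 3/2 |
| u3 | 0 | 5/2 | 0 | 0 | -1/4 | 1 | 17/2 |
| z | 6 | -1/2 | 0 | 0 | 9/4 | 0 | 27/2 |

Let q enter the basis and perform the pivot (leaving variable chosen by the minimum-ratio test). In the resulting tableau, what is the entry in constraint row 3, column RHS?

Ratio test on column q — row 1: (47/2)/(1/2) = 47; row 2: (3/2)/(1/2) = 3; row 3: (17/2)/(5/2) = 17/5. Minimum is 3 at row 2 (r leaves); pivot element 1/2.
Divide row 2 by 1/2; eliminate column q from the other rows.
Row 3 update in column RHS: 17/2 − (5/2)·3 = 1.

1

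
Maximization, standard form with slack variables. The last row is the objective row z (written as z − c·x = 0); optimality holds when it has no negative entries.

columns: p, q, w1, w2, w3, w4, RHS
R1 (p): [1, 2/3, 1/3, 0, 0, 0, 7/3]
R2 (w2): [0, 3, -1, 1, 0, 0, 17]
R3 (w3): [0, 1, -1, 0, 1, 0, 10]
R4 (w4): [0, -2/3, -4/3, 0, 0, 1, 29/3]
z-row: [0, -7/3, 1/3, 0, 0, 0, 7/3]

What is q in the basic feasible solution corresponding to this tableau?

q is not in the basis, so in the current basic feasible solution q = 0.

0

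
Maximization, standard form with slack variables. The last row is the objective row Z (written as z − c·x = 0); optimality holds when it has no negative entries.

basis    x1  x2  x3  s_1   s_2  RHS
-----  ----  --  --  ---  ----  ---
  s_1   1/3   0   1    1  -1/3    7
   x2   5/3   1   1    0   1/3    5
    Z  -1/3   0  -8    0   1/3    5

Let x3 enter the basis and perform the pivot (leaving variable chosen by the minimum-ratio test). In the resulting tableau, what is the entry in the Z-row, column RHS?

Ratio test on column x3 — row 1: 7/1 = 7; row 2: 5/1 = 5. Minimum is 5 at row 2 (x2 leaves); pivot element 1.
Divide row 2 by 1; eliminate column x3 from the other rows.
Z-row update in column RHS: 5 − (-8)·5 = 45.

45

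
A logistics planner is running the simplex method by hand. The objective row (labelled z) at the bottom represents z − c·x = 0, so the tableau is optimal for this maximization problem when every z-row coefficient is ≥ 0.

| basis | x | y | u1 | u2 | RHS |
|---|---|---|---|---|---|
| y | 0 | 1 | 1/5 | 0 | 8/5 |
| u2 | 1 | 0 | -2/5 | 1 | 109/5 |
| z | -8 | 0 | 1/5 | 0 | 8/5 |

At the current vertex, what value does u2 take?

u2 is basic (row 2); its value is the RHS of that row, 109/5.

109/5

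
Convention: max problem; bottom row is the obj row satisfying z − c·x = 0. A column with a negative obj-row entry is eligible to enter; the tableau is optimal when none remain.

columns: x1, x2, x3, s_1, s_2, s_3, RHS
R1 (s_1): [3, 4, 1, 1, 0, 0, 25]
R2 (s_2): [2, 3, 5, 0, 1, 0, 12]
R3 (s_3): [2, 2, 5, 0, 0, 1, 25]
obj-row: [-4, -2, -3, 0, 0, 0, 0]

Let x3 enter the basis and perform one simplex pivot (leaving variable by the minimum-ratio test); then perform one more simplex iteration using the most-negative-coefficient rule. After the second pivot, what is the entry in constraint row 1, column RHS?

Ratio test on column x3 — row 1: 25/1 = 25; row 2: 12/5 = 12/5; row 3: 25/5 = 5. Minimum is 12/5 at row 2 (s_2 leaves); pivot element 5.
Divide row 2 by 5; eliminate column x3 from the other rows.
Second iteration: most negative obj-row entry is -14/5 in column x1, so x1 enters.
Ratio test on column x1 — row 1: (113/5)/(13/5) = 113/13; row 2: (12/5)/(2/5) = 6; row 3: entry 0 ≤ 0. Minimum is 6 at row 2 (x3 leaves); pivot element 2/5.
Divide row 2 by 2/5; eliminate column x1 from the other rows.
After both pivots, the entry at constraint row 1, column RHS is 7.

7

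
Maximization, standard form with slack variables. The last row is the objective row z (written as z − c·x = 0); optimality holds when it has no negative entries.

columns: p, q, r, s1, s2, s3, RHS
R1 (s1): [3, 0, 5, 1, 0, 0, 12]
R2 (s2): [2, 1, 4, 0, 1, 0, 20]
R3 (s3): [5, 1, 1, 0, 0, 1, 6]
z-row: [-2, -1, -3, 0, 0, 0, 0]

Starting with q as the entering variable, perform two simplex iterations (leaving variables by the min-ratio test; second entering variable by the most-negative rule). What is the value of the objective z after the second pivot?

Ratio test on column q — row 1: entry 0 ≤ 0; row 2: 20/1 = 20; row 3: 6/1 = 6. Minimum is 6 at row 3 (s3 leaves); pivot element 1.
Pivot on row 3; the z-row RHS becomes 0 − (-1)·6 = 6.
Next entering variable (most negative z-row entry -2): r.
Ratio test on column r — row 1: 12/5 = 12/5; row 2: 14/3 = 14/3; row 3: 6/1 = 6. Minimum is 12/5 at row 1 (s1 leaves); pivot element 5.
After the second pivot the z-row RHS is 6 − (-2)·(12/5) = 54/5.

54/5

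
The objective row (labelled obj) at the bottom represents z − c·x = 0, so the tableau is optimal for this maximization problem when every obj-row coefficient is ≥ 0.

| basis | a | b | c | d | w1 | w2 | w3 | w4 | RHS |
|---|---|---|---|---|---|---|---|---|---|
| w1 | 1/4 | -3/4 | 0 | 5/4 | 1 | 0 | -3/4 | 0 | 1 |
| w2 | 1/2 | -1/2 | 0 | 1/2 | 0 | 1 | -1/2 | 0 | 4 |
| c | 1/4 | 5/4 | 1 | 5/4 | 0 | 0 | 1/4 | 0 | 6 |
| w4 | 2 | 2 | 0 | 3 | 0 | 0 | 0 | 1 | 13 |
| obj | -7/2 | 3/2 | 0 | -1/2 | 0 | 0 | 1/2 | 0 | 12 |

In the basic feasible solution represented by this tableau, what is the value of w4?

13

w4 is basic (row 4); its value is the RHS of that row, 13.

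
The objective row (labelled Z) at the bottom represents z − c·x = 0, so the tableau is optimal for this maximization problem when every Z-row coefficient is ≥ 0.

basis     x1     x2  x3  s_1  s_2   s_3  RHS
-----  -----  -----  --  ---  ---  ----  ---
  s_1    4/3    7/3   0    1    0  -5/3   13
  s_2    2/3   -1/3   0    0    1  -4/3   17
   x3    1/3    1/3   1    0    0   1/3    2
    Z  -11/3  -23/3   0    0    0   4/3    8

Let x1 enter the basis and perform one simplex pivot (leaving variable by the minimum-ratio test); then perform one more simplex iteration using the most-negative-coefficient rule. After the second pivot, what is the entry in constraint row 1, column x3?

-4

Ratio test on column x1 — row 1: 13/(4/3) = 39/4; row 2: 17/(2/3) = 51/2; row 3: 2/(1/3) = 6. Minimum is 6 at row 3 (x3 leaves); pivot element 1/3.
Divide row 3 by 1/3; eliminate column x1 from the other rows.
Second iteration: most negative Z-row entry is -4 in column x2, so x2 enters.
Ratio test on column x2 — row 1: 5/1 = 5; row 2: entry -1 ≤ 0; row 3: 6/1 = 6. Minimum is 5 at row 1 (s_1 leaves); pivot element 1.
Divide row 1 by 1; eliminate column x2 from the other rows.
After both pivots, the entry at constraint row 1, column x3 is -4.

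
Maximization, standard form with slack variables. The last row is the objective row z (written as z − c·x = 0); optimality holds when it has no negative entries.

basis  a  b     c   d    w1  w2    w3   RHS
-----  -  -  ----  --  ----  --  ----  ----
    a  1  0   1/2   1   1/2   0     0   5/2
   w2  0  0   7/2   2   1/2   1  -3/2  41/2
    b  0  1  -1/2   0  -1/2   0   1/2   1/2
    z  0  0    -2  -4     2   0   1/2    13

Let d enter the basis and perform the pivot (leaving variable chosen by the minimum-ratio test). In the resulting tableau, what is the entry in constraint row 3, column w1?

Ratio test on column d — row 1: (5/2)/1 = 5/2; row 2: (41/2)/2 = 41/4; row 3: entry 0 ≤ 0. Minimum is 5/2 at row 1 (a leaves); pivot element 1.
Divide row 1 by 1; eliminate column d from the other rows.
Row 3 update in column w1: -1/2 − 0·(1/2) = -1/2.

-1/2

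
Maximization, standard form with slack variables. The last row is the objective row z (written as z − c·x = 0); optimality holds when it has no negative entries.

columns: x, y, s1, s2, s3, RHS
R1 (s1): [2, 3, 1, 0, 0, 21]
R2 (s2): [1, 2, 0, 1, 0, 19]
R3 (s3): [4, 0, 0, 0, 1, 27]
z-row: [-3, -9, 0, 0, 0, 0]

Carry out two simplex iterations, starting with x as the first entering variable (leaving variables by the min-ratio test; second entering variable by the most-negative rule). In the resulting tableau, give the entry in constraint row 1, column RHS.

Ratio test on column x — row 1: 21/2 = 21/2; row 2: 19/1 = 19; row 3: 27/4 = 27/4. Minimum is 27/4 at row 3 (s3 leaves); pivot element 4.
Divide row 3 by 4; eliminate column x from the other rows.
Second iteration: most negative z-row entry is -9 in column y, so y enters.
Ratio test on column y — row 1: (15/2)/3 = 5/2; row 2: (49/4)/2 = 49/8; row 3: entry 0 ≤ 0. Minimum is 5/2 at row 1 (s1 leaves); pivot element 3.
Divide row 1 by 3; eliminate column y from the other rows.
After both pivots, the entry at constraint row 1, column RHS is 5/2.

5/2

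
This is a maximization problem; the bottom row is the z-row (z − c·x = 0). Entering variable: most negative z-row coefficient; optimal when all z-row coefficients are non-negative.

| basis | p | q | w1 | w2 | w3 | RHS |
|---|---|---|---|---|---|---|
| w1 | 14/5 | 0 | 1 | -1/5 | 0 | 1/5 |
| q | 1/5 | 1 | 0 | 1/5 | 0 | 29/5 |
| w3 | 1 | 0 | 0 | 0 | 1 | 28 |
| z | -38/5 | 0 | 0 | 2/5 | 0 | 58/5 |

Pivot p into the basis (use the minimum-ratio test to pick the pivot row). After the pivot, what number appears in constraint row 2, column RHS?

Ratio test on column p — row 1: (1/5)/(14/5) = 1/14; row 2: (29/5)/(1/5) = 29; row 3: 28/1 = 28. Minimum is 1/14 at row 1 (w1 leaves); pivot element 14/5.
Divide row 1 by 14/5; eliminate column p from the other rows.
Row 2 update in column RHS: 29/5 − (1/5)·(1/14) = 81/14.

81/14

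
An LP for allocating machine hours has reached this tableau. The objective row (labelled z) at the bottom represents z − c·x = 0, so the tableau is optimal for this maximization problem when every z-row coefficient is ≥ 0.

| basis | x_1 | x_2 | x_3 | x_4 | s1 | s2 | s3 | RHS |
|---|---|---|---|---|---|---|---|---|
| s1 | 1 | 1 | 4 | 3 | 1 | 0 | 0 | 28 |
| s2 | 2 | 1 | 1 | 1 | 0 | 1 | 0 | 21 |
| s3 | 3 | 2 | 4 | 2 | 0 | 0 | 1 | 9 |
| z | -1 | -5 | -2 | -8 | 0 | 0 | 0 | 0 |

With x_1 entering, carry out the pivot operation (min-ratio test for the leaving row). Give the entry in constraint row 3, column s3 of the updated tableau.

Ratio test on column x_1 — row 1: 28/1 = 28; row 2: 21/2 = 21/2; row 3: 9/3 = 3. Minimum is 3 at row 3 (s3 leaves); pivot element 3.
Divide row 3 by 3; eliminate column x_1 from the other rows.
In the new row 3, the s3 entry is the old entry divided by the pivot: 1/3 = 1/3.

1/3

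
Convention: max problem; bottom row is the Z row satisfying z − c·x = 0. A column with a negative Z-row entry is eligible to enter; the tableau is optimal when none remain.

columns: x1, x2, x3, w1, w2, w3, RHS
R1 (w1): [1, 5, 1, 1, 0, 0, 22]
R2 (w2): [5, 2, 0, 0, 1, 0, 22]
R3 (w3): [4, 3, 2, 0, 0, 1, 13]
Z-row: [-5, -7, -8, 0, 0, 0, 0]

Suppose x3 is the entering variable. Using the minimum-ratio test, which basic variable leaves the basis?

w3

Column x3 entries and ratios — w1: 22/1 = 22; w2: 0 ≤ 0, skip; w3: 13/2 = 13/2.
Smallest ratio is 13/2 in the row of w3, so w3 leaves.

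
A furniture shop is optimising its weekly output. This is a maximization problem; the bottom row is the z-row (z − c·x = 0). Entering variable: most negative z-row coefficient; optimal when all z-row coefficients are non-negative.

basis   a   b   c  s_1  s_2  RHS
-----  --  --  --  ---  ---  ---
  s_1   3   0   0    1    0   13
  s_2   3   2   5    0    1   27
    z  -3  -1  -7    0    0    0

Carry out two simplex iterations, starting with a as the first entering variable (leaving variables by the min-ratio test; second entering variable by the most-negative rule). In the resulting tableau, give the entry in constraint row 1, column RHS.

13/3

Ratio test on column a — row 1: 13/3 = 13/3; row 2: 27/3 = 9. Minimum is 13/3 at row 1 (s_1 leaves); pivot element 3.
Divide row 1 by 3; eliminate column a from the other rows.
Second iteration: most negative z-row entry is -7 in column c, so c enters.
Ratio test on column c — row 1: entry 0 ≤ 0; row 2: 14/5 = 14/5. Minimum is 14/5 at row 2 (s_2 leaves); pivot element 5.
Divide row 2 by 5; eliminate column c from the other rows.
After both pivots, the entry at constraint row 1, column RHS is 13/3.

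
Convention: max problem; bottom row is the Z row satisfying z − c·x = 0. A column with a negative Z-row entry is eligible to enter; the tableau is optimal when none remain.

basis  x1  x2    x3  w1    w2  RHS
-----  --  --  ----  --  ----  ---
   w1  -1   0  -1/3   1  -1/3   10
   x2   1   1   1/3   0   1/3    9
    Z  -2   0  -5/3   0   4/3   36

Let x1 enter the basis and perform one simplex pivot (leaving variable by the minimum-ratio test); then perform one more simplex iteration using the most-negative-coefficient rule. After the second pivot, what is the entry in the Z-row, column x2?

5

Ratio test on column x1 — row 1: entry -1 ≤ 0; row 2: 9/1 = 9. Minimum is 9 at row 2 (x2 leaves); pivot element 1.
Divide row 2 by 1; eliminate column x1 from the other rows.
Second iteration: most negative Z-row entry is -1 in column x3, so x3 enters.
Ratio test on column x3 — row 1: entry 0 ≤ 0; row 2: 9/(1/3) = 27. Minimum is 27 at row 2 (x1 leaves); pivot element 1/3.
Divide row 2 by 1/3; eliminate column x3 from the other rows.
After both pivots, the entry at the Z-row, column x2 is 5.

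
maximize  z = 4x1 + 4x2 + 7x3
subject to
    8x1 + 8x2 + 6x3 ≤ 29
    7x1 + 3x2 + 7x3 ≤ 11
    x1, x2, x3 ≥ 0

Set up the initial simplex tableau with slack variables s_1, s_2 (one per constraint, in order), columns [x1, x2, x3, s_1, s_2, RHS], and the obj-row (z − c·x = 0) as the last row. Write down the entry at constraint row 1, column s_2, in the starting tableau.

0

Slack s_2 belongs to constraint 2; its column is the unit vector e_2, so the entry in row 1 is 0.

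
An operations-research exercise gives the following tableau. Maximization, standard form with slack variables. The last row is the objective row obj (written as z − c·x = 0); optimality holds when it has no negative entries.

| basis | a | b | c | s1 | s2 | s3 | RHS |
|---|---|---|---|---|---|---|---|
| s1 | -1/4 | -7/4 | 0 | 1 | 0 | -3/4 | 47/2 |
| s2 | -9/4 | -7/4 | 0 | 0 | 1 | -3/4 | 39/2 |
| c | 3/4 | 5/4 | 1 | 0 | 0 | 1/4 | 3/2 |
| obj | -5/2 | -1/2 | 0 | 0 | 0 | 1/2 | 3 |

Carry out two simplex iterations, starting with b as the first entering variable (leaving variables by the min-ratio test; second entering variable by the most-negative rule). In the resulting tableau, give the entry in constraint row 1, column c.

1/3

Ratio test on column b — row 1: entry -7/4 ≤ 0; row 2: entry -7/4 ≤ 0; row 3: (3/2)/(5/4) = 6/5. Minimum is 6/5 at row 3 (c leaves); pivot element 5/4.
Divide row 3 by 5/4; eliminate column b from the other rows.
Second iteration: most negative obj-row entry is -11/5 in column a, so a enters.
Ratio test on column a — row 1: (128/5)/(4/5) = 32; row 2: entry -6/5 ≤ 0; row 3: (6/5)/(3/5) = 2. Minimum is 2 at row 3 (b leaves); pivot element 3/5.
Divide row 3 by 3/5; eliminate column a from the other rows.
After both pivots, the entry at constraint row 1, column c is 1/3.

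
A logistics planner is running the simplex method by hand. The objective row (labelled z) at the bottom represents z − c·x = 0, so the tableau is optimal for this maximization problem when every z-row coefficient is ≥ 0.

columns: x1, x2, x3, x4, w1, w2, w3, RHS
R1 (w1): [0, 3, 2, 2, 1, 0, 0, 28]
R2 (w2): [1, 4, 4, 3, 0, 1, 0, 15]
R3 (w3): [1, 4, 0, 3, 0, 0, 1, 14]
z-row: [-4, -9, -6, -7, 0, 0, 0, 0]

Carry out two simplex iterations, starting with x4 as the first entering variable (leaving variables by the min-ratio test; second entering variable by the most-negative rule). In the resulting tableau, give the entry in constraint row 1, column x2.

1/3

Ratio test on column x4 — row 1: 28/2 = 14; row 2: 15/3 = 5; row 3: 14/3 = 14/3. Minimum is 14/3 at row 3 (w3 leaves); pivot element 3.
Divide row 3 by 3; eliminate column x4 from the other rows.
Second iteration: most negative z-row entry is -6 in column x3, so x3 enters.
Ratio test on column x3 — row 1: (56/3)/2 = 28/3; row 2: 1/4 = 1/4; row 3: entry 0 ≤ 0. Minimum is 1/4 at row 2 (w2 leaves); pivot element 4.
Divide row 2 by 4; eliminate column x3 from the other rows.
After both pivots, the entry at constraint row 1, column x2 is 1/3.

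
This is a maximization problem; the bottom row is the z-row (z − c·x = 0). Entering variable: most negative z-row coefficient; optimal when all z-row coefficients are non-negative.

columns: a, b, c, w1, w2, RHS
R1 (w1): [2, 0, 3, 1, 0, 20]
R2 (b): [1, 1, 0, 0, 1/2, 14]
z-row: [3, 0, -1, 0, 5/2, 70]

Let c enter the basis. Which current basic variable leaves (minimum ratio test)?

w1

Column c entries and ratios — w1: 20/3 = 20/3; b: 0 ≤ 0, skip.
Smallest ratio is 20/3 in the row of w1, so w1 leaves.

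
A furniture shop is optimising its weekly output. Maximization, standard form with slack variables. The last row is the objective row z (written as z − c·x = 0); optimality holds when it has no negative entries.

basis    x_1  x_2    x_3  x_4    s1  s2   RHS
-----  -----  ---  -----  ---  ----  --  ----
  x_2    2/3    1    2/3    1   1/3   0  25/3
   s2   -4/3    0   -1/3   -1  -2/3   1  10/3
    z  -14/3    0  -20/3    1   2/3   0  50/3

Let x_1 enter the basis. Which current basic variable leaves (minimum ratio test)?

Column x_1 entries and ratios — x_2: (25/3)/(2/3) = 25/2; s2: -4/3 ≤ 0, skip.
Smallest ratio is 25/2 in the row of x_2, so x_2 leaves.

x_2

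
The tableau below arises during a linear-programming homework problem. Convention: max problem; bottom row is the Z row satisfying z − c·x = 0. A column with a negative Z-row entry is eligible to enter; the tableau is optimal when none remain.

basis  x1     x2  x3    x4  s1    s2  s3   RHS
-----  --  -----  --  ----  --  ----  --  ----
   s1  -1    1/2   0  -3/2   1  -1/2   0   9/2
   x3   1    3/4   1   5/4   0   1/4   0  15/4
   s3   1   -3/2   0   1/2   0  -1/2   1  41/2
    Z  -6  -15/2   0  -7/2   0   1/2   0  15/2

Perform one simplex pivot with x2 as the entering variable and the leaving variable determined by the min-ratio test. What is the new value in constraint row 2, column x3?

4/3

Ratio test on column x2 — row 1: (9/2)/(1/2) = 9; row 2: (15/4)/(3/4) = 5; row 3: entry -3/2 ≤ 0. Minimum is 5 at row 2 (x3 leaves); pivot element 3/4.
Divide row 2 by 3/4; eliminate column x2 from the other rows.
In the new row 2, the x3 entry is the old entry divided by the pivot: 1/(3/4) = 4/3.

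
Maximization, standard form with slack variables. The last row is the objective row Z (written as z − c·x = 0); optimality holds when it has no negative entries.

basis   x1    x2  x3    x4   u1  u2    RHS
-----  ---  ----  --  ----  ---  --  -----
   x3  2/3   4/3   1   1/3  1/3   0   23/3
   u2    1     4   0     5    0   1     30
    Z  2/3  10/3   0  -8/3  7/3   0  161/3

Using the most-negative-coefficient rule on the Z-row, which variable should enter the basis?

x4

Negative Z-row entries: x4: -8/3.
The most negative is -8/3 in column x4, so x4 enters.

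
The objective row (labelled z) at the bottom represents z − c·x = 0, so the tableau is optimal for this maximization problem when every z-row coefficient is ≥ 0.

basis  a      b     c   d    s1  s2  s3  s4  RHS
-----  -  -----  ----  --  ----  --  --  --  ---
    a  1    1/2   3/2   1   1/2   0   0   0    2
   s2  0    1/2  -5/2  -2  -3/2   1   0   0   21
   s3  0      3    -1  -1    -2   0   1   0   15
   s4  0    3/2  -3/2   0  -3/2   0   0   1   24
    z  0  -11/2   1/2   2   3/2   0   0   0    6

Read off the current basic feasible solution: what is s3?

15

s3 is basic (row 3); its value is the RHS of that row, 15.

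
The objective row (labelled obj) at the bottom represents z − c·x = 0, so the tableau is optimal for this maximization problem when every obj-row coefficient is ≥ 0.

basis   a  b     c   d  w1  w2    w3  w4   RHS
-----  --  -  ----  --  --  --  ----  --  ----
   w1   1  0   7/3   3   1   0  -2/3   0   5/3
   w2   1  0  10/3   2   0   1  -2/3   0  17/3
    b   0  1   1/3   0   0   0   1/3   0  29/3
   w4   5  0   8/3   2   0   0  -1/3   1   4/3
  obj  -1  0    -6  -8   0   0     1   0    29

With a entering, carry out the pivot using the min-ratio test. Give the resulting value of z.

Ratio test on column a — row 1: (5/3)/1 = 5/3; row 2: (17/3)/1 = 17/3; row 3: entry 0 ≤ 0; row 4: (4/3)/5 = 4/15. Minimum is 4/15 at row 4 (w4 leaves); pivot element 5.
Pivot on row 4; the obj-row RHS becomes 29 − (-1)·(4/15) = 439/15.

439/15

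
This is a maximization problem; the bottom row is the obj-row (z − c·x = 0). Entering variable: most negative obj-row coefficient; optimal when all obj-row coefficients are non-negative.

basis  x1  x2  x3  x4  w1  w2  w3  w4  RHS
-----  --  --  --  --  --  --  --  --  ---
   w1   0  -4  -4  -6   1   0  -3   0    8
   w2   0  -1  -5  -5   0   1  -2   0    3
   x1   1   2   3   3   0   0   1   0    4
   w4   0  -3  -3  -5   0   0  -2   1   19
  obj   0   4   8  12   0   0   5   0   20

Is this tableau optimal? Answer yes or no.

Every obj-row coefficient is ≥ 0, so the tableau is optimal.

yes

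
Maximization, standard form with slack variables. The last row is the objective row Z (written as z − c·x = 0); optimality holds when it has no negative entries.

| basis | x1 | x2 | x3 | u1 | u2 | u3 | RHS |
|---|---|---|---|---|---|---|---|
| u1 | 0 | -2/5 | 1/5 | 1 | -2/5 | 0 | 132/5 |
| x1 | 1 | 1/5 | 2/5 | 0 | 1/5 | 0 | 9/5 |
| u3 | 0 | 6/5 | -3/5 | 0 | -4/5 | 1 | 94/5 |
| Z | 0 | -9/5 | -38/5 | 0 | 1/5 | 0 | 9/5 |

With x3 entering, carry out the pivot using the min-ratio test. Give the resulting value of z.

36

Ratio test on column x3 — row 1: (132/5)/(1/5) = 132; row 2: (9/5)/(2/5) = 9/2; row 3: entry -3/5 ≤ 0. Minimum is 9/2 at row 2 (x1 leaves); pivot element 2/5.
Pivot on row 2; the Z-row RHS becomes 9/5 − (-38/5)·(9/2) = 36.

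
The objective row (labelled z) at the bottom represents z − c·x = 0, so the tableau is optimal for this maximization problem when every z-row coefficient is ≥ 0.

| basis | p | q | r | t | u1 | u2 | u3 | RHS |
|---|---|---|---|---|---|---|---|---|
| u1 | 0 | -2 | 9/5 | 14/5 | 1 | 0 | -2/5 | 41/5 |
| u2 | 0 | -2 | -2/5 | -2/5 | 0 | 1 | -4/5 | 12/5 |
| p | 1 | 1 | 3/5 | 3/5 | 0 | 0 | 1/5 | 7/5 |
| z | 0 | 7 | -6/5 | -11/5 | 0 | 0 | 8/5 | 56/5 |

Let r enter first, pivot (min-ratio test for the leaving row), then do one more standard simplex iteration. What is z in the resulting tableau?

49/3

Ratio test on column r — row 1: (41/5)/(9/5) = 41/9; row 2: entry -2/5 ≤ 0; row 3: (7/5)/(3/5) = 7/3. Minimum is 7/3 at row 3 (p leaves); pivot element 3/5.
Pivot on row 3; the z-row RHS becomes 56/5 − (-6/5)·(7/3) = 14.
Next entering variable (most negative z-row entry -1): t.
Ratio test on column t — row 1: 4/1 = 4; row 2: entry 0 ≤ 0; row 3: (7/3)/1 = 7/3. Minimum is 7/3 at row 3 (r leaves); pivot element 1.
After the second pivot the z-row RHS is 14 − (-1)·(7/3) = 49/3.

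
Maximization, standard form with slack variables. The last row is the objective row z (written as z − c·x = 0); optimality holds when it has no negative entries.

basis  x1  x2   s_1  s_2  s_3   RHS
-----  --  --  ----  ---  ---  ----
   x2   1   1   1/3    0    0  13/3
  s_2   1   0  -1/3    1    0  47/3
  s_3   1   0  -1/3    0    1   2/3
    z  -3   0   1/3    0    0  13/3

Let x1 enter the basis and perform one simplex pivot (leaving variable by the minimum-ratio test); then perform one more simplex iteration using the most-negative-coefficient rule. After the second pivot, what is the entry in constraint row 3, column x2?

Ratio test on column x1 — row 1: (13/3)/1 = 13/3; row 2: (47/3)/1 = 47/3; row 3: (2/3)/1 = 2/3. Minimum is 2/3 at row 3 (s_3 leaves); pivot element 1.
Divide row 3 by 1; eliminate column x1 from the other rows.
Second iteration: most negative z-row entry is -2/3 in column s_1, so s_1 enters.
Ratio test on column s_1 — row 1: (11/3)/(2/3) = 11/2; row 2: entry 0 ≤ 0; row 3: entry -1/3 ≤ 0. Minimum is 11/2 at row 1 (x2 leaves); pivot element 2/3.
Divide row 1 by 2/3; eliminate column s_1 from the other rows.
After both pivots, the entry at constraint row 3, column x2 is 1/2.

1/2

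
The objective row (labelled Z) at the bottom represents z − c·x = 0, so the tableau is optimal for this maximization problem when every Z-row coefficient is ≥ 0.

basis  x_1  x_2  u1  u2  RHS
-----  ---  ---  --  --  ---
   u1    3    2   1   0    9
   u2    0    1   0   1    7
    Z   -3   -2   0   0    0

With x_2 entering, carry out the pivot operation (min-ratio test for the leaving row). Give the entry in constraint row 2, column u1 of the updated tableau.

Ratio test on column x_2 — row 1: 9/2 = 9/2; row 2: 7/1 = 7. Minimum is 9/2 at row 1 (u1 leaves); pivot element 2.
Divide row 1 by 2; eliminate column x_2 from the other rows.
Row 2 update in column u1: 0 − 1·(1/2) = -1/2.

-1/2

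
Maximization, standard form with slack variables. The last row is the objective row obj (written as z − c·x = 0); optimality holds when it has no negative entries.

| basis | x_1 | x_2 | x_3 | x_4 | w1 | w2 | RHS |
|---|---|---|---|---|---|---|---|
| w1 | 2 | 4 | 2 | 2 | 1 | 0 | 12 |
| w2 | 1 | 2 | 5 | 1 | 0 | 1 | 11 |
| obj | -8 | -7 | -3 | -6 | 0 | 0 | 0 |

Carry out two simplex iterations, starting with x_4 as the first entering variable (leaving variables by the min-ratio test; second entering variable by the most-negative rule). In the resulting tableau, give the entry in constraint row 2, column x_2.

0

Ratio test on column x_4 — row 1: 12/2 = 6; row 2: 11/1 = 11. Minimum is 6 at row 1 (w1 leaves); pivot element 2.
Divide row 1 by 2; eliminate column x_4 from the other rows.
Second iteration: most negative obj-row entry is -2 in column x_1, so x_1 enters.
Ratio test on column x_1 — row 1: 6/1 = 6; row 2: entry 0 ≤ 0. Minimum is 6 at row 1 (x_4 leaves); pivot element 1.
Divide row 1 by 1; eliminate column x_1 from the other rows.
After both pivots, the entry at constraint row 2, column x_2 is 0.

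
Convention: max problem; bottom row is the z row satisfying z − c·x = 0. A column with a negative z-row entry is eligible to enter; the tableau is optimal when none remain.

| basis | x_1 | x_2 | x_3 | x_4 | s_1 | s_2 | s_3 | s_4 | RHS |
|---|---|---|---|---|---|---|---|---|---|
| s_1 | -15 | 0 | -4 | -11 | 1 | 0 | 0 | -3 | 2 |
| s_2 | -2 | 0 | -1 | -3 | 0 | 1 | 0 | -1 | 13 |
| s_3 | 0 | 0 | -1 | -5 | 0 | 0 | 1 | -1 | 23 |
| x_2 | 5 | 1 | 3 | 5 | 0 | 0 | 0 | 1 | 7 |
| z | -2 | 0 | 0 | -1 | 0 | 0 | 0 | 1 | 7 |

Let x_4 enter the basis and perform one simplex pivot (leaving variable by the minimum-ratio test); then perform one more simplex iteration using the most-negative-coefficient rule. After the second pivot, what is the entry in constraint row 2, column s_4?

Ratio test on column x_4 — row 1: entry -11 ≤ 0; row 2: entry -3 ≤ 0; row 3: entry -5 ≤ 0; row 4: 7/5 = 7/5. Minimum is 7/5 at row 4 (x_2 leaves); pivot element 5.
Divide row 4 by 5; eliminate column x_4 from the other rows.
Second iteration: most negative z-row entry is -1 in column x_1, so x_1 enters.
Ratio test on column x_1 — row 1: entry -4 ≤ 0; row 2: (86/5)/1 = 86/5; row 3: 30/5 = 6; row 4: (7/5)/1 = 7/5. Minimum is 7/5 at row 4 (x_4 leaves); pivot element 1.
Divide row 4 by 1; eliminate column x_1 from the other rows.
After both pivots, the entry at constraint row 2, column s_4 is -3/5.

-3/5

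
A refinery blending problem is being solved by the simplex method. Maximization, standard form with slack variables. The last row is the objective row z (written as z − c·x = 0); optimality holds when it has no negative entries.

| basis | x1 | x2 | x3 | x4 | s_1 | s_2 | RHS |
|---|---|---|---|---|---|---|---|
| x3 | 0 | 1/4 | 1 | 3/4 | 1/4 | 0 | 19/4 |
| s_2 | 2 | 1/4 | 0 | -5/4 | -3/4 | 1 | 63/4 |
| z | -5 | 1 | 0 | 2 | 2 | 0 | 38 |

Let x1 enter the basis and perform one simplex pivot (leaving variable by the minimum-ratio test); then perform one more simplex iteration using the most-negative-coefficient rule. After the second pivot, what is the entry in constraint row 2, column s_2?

Ratio test on column x1 — row 1: entry 0 ≤ 0; row 2: (63/4)/2 = 63/8. Minimum is 63/8 at row 2 (s_2 leaves); pivot element 2.
Divide row 2 by 2; eliminate column x1 from the other rows.
Second iteration: most negative z-row entry is -9/8 in column x4, so x4 enters.
Ratio test on column x4 — row 1: (19/4)/(3/4) = 19/3; row 2: entry -5/8 ≤ 0. Minimum is 19/3 at row 1 (x3 leaves); pivot element 3/4.
Divide row 1 by 3/4; eliminate column x4 from the other rows.
After both pivots, the entry at constraint row 2, column s_2 is 1/2.

1/2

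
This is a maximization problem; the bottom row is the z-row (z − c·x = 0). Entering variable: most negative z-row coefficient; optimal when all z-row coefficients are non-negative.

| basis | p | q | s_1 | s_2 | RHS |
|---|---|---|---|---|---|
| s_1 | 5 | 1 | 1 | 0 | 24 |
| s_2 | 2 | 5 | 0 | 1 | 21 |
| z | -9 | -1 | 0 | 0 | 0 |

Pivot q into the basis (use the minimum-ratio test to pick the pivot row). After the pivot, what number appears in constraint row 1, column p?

23/5

Ratio test on column q — row 1: 24/1 = 24; row 2: 21/5 = 21/5. Minimum is 21/5 at row 2 (s_2 leaves); pivot element 5.
Divide row 2 by 5; eliminate column q from the other rows.
Row 1 update in column p: 5 − 1·(2/5) = 23/5.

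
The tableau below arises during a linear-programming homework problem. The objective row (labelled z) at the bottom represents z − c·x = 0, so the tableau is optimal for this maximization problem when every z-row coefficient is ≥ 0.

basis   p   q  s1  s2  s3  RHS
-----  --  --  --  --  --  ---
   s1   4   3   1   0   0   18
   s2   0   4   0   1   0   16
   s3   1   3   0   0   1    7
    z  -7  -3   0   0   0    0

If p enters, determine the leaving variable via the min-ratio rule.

Column p entries and ratios — s1: 18/4 = 9/2; s2: 0 ≤ 0, skip; s3: 7/1 = 7.
Smallest ratio is 9/2 in the row of s1, so s1 leaves.

s1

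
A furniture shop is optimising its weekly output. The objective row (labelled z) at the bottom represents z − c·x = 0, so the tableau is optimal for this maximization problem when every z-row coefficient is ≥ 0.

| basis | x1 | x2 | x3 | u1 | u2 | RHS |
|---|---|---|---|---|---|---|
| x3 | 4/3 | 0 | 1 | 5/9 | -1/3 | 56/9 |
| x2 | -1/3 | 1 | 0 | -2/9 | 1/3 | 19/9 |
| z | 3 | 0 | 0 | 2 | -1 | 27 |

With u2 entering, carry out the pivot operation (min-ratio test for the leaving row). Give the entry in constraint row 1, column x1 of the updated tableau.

Ratio test on column u2 — row 1: entry -1/3 ≤ 0; row 2: (19/9)/(1/3) = 19/3. Minimum is 19/3 at row 2 (x2 leaves); pivot element 1/3.
Divide row 2 by 1/3; eliminate column u2 from the other rows.
Row 1 update in column x1: 4/3 − (-1/3)·(-1) = 1.

1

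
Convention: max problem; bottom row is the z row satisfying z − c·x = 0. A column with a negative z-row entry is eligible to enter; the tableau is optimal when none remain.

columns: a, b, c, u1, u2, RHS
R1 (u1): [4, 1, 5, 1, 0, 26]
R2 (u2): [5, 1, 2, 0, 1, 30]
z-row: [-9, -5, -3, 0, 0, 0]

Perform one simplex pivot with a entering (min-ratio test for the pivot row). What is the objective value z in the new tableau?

Ratio test on column a — row 1: 26/4 = 13/2; row 2: 30/5 = 6. Minimum is 6 at row 2 (u2 leaves); pivot element 5.
Pivot on row 2; the z-row RHS becomes 0 − (-9)·6 = 54.

54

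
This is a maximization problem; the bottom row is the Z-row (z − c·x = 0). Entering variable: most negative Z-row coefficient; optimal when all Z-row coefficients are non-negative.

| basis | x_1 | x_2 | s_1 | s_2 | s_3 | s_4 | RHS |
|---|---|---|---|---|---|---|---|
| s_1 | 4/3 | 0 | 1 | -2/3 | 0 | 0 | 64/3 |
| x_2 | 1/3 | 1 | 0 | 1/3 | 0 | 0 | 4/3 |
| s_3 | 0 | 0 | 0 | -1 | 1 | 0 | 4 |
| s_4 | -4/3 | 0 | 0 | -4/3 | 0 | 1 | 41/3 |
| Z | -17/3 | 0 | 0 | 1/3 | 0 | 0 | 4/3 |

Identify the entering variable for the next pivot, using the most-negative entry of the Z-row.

x_1

Negative Z-row entries: x_1: -17/3.
The most negative is -17/3 in column x_1, so x_1 enters.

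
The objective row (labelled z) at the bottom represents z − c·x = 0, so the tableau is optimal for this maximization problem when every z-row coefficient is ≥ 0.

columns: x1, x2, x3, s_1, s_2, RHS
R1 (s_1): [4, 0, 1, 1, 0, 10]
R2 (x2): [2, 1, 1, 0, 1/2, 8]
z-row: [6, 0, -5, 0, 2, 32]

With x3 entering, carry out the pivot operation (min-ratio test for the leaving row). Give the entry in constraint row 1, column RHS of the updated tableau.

2

Ratio test on column x3 — row 1: 10/1 = 10; row 2: 8/1 = 8. Minimum is 8 at row 2 (x2 leaves); pivot element 1.
Divide row 2 by 1; eliminate column x3 from the other rows.
Row 1 update in column RHS: 10 − 1·8 = 2.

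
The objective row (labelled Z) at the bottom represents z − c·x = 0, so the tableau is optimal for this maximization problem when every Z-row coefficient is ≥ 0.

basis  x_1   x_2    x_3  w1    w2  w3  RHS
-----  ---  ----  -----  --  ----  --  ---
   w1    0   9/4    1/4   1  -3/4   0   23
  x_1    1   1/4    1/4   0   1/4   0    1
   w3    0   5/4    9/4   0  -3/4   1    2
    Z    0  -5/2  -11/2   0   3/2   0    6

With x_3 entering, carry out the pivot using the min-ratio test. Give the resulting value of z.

Ratio test on column x_3 — row 1: 23/(1/4) = 92; row 2: 1/(1/4) = 4; row 3: 2/(9/4) = 8/9. Minimum is 8/9 at row 3 (w3 leaves); pivot element 9/4.
Pivot on row 3; the Z-row RHS becomes 6 − (-11/2)·(8/9) = 98/9.

98/9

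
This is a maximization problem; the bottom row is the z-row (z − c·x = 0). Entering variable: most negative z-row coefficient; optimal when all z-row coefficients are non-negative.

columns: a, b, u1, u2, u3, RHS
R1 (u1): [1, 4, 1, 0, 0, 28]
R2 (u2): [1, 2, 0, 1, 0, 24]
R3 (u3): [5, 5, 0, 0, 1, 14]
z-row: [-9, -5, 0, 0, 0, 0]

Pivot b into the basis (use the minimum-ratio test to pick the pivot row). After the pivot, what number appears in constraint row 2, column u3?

-2/5

Ratio test on column b — row 1: 28/4 = 7; row 2: 24/2 = 12; row 3: 14/5 = 14/5. Minimum is 14/5 at row 3 (u3 leaves); pivot element 5.
Divide row 3 by 5; eliminate column b from the other rows.
Row 2 update in column u3: 0 − 2·(1/5) = -2/5.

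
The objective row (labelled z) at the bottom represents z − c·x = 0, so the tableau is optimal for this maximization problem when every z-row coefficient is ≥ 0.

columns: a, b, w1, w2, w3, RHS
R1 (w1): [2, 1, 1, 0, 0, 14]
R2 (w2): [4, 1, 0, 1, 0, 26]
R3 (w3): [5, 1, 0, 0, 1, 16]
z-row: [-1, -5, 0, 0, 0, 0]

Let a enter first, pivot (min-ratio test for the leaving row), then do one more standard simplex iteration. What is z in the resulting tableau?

64

Ratio test on column a — row 1: 14/2 = 7; row 2: 26/4 = 13/2; row 3: 16/5 = 16/5. Minimum is 16/5 at row 3 (w3 leaves); pivot element 5.
Pivot on row 3; the z-row RHS becomes 0 − (-1)·(16/5) = 16/5.
Next entering variable (most negative z-row entry -24/5): b.
Ratio test on column b — row 1: (38/5)/(3/5) = 38/3; row 2: (66/5)/(1/5) = 66; row 3: (16/5)/(1/5) = 16. Minimum is 38/3 at row 1 (w1 leaves); pivot element 3/5.
After the second pivot the z-row RHS is 16/5 − (-24/5)·(38/3) = 64.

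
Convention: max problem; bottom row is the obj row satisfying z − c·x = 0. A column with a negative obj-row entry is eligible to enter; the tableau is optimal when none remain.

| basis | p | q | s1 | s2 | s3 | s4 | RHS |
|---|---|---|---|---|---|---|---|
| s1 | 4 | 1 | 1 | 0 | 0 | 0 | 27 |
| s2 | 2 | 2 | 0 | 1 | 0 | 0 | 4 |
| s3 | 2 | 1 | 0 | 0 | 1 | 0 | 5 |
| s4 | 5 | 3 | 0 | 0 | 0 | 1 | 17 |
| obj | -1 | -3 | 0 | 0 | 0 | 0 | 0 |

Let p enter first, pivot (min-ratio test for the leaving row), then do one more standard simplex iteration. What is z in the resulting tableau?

6

Ratio test on column p — row 1: 27/4 = 27/4; row 2: 4/2 = 2; row 3: 5/2 = 5/2; row 4: 17/5 = 17/5. Minimum is 2 at row 2 (s2 leaves); pivot element 2.
Pivot on row 2; the obj-row RHS becomes 0 − (-1)·2 = 2.
Next entering variable (most negative obj-row entry -2): q.
Ratio test on column q — row 1: entry -3 ≤ 0; row 2: 2/1 = 2; row 3: entry -1 ≤ 0; row 4: entry -2 ≤ 0. Minimum is 2 at row 2 (p leaves); pivot element 1.
After the second pivot the obj-row RHS is 2 − (-2)·2 = 6.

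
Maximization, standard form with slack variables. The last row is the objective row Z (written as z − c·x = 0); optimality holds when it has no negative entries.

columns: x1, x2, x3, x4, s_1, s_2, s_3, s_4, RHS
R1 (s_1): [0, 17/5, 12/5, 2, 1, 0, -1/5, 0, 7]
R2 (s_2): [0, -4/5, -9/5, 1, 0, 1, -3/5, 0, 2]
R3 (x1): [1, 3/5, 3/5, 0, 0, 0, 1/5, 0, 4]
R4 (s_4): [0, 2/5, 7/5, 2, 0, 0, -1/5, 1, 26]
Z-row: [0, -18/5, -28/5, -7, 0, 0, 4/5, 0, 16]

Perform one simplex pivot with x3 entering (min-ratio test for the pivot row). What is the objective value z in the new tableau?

97/3

Ratio test on column x3 — row 1: 7/(12/5) = 35/12; row 2: entry -9/5 ≤ 0; row 3: 4/(3/5) = 20/3; row 4: 26/(7/5) = 130/7. Minimum is 35/12 at row 1 (s_1 leaves); pivot element 12/5.
Pivot on row 1; the Z-row RHS becomes 16 − (-28/5)·(35/12) = 97/3.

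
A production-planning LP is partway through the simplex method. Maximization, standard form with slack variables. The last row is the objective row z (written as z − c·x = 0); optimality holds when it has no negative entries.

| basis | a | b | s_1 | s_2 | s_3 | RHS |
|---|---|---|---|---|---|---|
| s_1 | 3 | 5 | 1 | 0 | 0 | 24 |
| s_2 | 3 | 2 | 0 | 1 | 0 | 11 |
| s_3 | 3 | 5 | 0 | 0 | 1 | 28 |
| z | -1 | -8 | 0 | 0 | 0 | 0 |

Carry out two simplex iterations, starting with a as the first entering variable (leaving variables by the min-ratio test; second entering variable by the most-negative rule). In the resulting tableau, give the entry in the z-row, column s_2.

-19/9

Ratio test on column a — row 1: 24/3 = 8; row 2: 11/3 = 11/3; row 3: 28/3 = 28/3. Minimum is 11/3 at row 2 (s_2 leaves); pivot element 3.
Divide row 2 by 3; eliminate column a from the other rows.
Second iteration: most negative z-row entry is -22/3 in column b, so b enters.
Ratio test on column b — row 1: 13/3 = 13/3; row 2: (11/3)/(2/3) = 11/2; row 3: 17/3 = 17/3. Minimum is 13/3 at row 1 (s_1 leaves); pivot element 3.
Divide row 1 by 3; eliminate column b from the other rows.
After both pivots, the entry at the z-row, column s_2 is -19/9.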